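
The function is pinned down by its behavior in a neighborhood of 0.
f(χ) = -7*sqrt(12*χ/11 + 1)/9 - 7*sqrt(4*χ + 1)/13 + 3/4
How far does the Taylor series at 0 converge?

Branch term (-7/9)*sqrt(1 - χ/(-11/12)): its argument vanishes at χ = -11/12, a square-root branch point, modulus 11/12.
Branch term (-7/13)*sqrt(1 - χ/(-1/4)): its argument vanishes at χ = -1/4, a square-root branch point, modulus 1/4.
The radius of convergence is the smallest modulus among the singular points: 1/4.

The radius of convergence is 1/4.


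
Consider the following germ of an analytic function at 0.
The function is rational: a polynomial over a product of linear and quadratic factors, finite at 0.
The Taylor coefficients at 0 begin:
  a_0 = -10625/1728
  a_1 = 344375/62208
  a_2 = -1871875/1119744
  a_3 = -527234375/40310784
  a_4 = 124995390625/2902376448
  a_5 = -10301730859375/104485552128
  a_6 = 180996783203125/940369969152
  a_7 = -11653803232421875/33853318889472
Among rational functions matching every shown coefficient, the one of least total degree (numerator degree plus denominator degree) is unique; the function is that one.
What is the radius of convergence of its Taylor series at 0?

No rational of total degree below 5 reproduces all 8 coefficients; solving the [1/4] Pade equations on them gives f(μ) = (13*μ + 17/3)/((μ - 9/5)*(μ + 4/5)**3), whose expansion matches every shown term.
Denominator factor (μ + 4/5)^3: pole of order 3 at -4/5, modulus 4/5.
Denominator factor (μ - 9/5): pole of order 1 at 9/5, modulus 9/5.
The radius of convergence is the smallest modulus among the singular points: 4/5.

The radius of convergence is 4/5.


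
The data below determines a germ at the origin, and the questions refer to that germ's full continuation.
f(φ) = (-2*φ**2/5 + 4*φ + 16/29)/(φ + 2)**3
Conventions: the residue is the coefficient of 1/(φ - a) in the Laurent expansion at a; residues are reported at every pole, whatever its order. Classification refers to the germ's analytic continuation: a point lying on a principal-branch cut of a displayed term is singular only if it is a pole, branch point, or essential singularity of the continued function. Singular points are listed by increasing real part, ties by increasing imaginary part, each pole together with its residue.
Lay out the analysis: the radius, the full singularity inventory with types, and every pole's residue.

Denominator factor (φ + 2)^3: pole of order 3 at -2, modulus 2.
The radius of convergence is the smallest modulus among the singular points: 2.
At the order-3 pole -2 set g(φ) = (φ - (-2))^3*f(φ) = -2*φ**2/5 + 4*φ + 16/29.
Order-3 pole: residue = g''(a)/2; g''(-2) = -4/5, so the residue is -2/5.

Radius of convergence at 0: 2.
At -2: a pole of order 3; residue -2/5.


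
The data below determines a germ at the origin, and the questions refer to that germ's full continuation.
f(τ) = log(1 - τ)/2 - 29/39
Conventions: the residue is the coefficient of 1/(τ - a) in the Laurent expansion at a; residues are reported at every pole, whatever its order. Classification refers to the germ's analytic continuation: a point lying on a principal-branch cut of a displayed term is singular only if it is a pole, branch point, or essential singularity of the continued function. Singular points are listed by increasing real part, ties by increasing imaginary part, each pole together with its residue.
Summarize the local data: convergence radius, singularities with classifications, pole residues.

Radius of convergence at 0: 1.
At 1: a logarithmic branch point.

Branch term (1/2)*log(1 - τ/(1)): its argument vanishes at τ = 1, a logarithmic branch point, modulus 1.
The radius of convergence is the smallest modulus among the singular points: 1.


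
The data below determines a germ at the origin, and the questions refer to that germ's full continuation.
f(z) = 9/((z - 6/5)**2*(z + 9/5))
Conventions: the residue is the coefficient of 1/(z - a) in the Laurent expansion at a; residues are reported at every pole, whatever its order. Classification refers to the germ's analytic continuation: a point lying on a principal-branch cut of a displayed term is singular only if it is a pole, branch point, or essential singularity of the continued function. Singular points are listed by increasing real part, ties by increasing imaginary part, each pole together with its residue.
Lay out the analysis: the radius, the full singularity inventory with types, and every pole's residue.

Denominator factor (z - 6/5)^2: pole of order 2 at 6/5, modulus 6/5.
Denominator factor (z + 9/5): pole of order 1 at -9/5, modulus 9/5.
The radius of convergence is the smallest modulus among the singular points: 6/5.
At the order-1 pole -9/5 set g(z) = (z - (-9/5))*f(z) = 9/(z - 6/5)**2.
Simple pole: residue = g(a) at a = -9/5, which is 1.
At the order-2 pole 6/5 set g(z) = (z - (6/5))^2*f(z) = 9/(z + 9/5).
Order-2 pole: residue = g'(a); g'(6/5) = -1, so the residue is -1.
List the singular points by increasing real part (a conjugate pair: the negative imaginary part first).

Radius of convergence at 0: 6/5.
At -9/5: a pole of order 1; residue 1.
At 6/5: a pole of order 2; residue -1.


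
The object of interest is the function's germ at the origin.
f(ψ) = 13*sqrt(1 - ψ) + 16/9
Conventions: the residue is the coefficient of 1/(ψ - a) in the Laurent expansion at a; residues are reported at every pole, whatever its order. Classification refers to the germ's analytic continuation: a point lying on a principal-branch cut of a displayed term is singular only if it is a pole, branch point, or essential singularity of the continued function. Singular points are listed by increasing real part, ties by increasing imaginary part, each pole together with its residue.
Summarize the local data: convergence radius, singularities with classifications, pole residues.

Radius of convergence at 0: 1.
At 1: an algebraic (square-root) branch point.

Branch term (13)*sqrt(1 - ψ/(1)): its argument vanishes at ψ = 1, a square-root branch point, modulus 1.
The radius of convergence is the smallest modulus among the singular points: 1.


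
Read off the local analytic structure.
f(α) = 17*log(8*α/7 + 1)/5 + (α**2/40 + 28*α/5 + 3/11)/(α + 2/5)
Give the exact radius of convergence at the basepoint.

The radius of convergence is 2/5.

Denominator factor (α + 2/5): pole of order 1 at -2/5, modulus 2/5.
Branch term (17/5)*log(1 - α/(-7/8)): its argument vanishes at α = -7/8, a logarithmic branch point, modulus 7/8.
The radius of convergence is the smallest modulus among the singular points: 2/5.


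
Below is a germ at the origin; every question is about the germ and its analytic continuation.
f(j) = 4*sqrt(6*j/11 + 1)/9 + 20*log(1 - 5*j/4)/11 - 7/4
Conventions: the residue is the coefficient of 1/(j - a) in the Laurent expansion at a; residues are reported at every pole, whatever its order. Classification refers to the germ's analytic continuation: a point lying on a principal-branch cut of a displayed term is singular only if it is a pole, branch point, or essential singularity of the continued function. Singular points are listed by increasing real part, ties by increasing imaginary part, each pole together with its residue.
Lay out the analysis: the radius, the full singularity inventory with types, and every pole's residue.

Branch term (4/9)*sqrt(1 - j/(-11/6)): its argument vanishes at j = -11/6, a square-root branch point, modulus 11/6.
Branch term (20/11)*log(1 - j/(4/5)): its argument vanishes at j = 4/5, a logarithmic branch point, modulus 4/5.
The radius of convergence is the smallest modulus among the singular points: 4/5.
List the singular points by increasing real part (a conjugate pair: the negative imaginary part first).

Radius of convergence at 0: 4/5.
At -11/6: an algebraic (square-root) branch point.
At 4/5: a logarithmic branch point.


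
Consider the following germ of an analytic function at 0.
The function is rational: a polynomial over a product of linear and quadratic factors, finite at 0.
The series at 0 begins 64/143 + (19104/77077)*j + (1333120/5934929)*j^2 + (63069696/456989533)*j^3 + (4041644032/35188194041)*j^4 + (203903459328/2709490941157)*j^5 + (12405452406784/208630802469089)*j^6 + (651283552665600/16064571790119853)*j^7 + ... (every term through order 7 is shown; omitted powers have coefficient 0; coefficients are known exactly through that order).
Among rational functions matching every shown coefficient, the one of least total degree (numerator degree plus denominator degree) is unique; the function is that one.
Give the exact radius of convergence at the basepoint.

The radius of convergence is 11/8.

No rational of total degree below 3 reproduces all 8 coefficients; solving the [1/2] Pade equations on them gives f(j) = (-3*j/7 - 14/13)/((j - 11/8)*(j + 7/4)), whose expansion matches every shown term.
Denominator factor (j - 11/8): pole of order 1 at 11/8, modulus 11/8.
Denominator factor (j + 7/4): pole of order 1 at -7/4, modulus 7/4.
The radius of convergence is the smallest modulus among the singular points: 11/8.


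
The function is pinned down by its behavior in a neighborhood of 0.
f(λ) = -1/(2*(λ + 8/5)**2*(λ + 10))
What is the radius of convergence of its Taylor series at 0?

The radius of convergence is 8/5.

Denominator factor (λ + 10): pole of order 1 at -10, modulus 10.
Denominator factor (λ + 8/5)^2: pole of order 2 at -8/5, modulus 8/5.
The radius of convergence is the smallest modulus among the singular points: 8/5.


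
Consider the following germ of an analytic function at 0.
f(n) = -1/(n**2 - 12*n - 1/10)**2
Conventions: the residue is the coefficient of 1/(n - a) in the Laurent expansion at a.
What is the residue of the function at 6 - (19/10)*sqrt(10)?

The factor n**2 - 12*n - 1/10 splits as (n - a)(n - a') with a = 6 - (19/10)*sqrt(10), a' = 6 + (19/10)*sqrt(10). At the order-2 pole a set g(n) = (n - a)^2*f(n) = [-1] / (n - a')^2.
Order-2 pole: residue = g'(a); g'(6 - (19/10)*sqrt(10)) = -(5/13718)*sqrt(10), so the residue is -(5/13718)*sqrt(10).

The residue is -(5/13718)*sqrt(10).


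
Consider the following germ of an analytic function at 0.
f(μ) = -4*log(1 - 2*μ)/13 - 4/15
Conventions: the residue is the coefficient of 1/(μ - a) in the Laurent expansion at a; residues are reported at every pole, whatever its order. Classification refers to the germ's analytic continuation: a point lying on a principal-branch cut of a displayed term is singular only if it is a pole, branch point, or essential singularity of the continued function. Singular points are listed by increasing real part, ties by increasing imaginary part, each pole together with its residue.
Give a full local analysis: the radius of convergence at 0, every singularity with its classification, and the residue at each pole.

Radius of convergence at 0: 1/2.
At 1/2: a logarithmic branch point.

Branch term (-4/13)*log(1 - μ/(1/2)): its argument vanishes at μ = 1/2, a logarithmic branch point, modulus 1/2.
The radius of convergence is the smallest modulus among the singular points: 1/2.


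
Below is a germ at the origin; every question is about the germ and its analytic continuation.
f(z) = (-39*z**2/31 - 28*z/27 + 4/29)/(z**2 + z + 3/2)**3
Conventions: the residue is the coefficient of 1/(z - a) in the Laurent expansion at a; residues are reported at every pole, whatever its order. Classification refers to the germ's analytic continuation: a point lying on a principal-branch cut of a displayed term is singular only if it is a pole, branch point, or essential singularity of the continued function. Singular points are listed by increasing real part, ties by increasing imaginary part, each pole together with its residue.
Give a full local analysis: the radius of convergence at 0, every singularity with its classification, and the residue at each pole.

Radius of convergence at 0: (1/2)*sqrt(6).
At (-1/2) - ((1/2)*sqrt(5))*i: a pole of order 3; residue -((8848/1011375)*sqrt(5))*i.
At (-1/2) + ((1/2)*sqrt(5))*i: a pole of order 3; residue ((8848/1011375)*sqrt(5))*i.


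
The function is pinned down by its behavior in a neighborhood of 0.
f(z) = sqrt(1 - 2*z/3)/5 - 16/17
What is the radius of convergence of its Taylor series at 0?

The radius of convergence is 3/2.

Branch term (1/5)*sqrt(1 - z/(3/2)): its argument vanishes at z = 3/2, a square-root branch point, modulus 3/2.
The radius of convergence is the smallest modulus among the singular points: 3/2.


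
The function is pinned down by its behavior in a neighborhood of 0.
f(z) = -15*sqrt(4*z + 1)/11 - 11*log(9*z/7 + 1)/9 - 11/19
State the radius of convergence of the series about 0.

Branch term (-15/11)*sqrt(1 - z/(-1/4)): its argument vanishes at z = -1/4, a square-root branch point, modulus 1/4.
Branch term (-11/9)*log(1 - z/(-7/9)): its argument vanishes at z = -7/9, a logarithmic branch point, modulus 7/9.
The radius of convergence is the smallest modulus among the singular points: 1/4.

The radius of convergence is 1/4.


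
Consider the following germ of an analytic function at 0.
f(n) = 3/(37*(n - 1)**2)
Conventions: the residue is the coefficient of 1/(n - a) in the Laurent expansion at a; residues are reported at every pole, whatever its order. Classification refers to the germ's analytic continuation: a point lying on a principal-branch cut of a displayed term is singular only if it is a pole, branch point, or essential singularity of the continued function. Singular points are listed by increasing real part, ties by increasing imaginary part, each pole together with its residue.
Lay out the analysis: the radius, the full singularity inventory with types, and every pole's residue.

Denominator factor (n - 1)^2: pole of order 2 at 1, modulus 1.
The radius of convergence is the smallest modulus among the singular points: 1.
At the order-2 pole 1 set g(n) = (n - (1))^2*f(n) = 3/37.
Order-2 pole: residue = g'(a); g'(1) = 0, so the residue is 0.

Radius of convergence at 0: 1.
At 1: a pole of order 2; residue 0.


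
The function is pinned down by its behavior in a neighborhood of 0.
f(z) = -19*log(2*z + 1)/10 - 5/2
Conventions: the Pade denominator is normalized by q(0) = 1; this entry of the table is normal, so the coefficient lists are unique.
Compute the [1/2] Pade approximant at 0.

The Pade approximant has numerator coefficients [-5/2, -6266/945]; denominator coefficients [1, 214/189, -38/189].

Taylor coefficients needed (expand at 0): a_0 = -5/2, a_1 = -19/5, a_2 = 19/5, a_3 = -76/15.
Write the denominator as Q(z) = 1 + q1*z + q2*z^2. Requiring Q*f - P = O(z^4) with deg P <= 1 kills the coefficients of z^2..z^3 in Q*f:
  z^2: a_2 + q1*a_1 + q2*a_0 = 0, i.e. 19/5 + (-19/5)*q1 + (-5/2)*q2 = 0.
  z^3: a_3 + q1*a_2 + q2*a_1 = 0, i.e. -76/15 + (19/5)*q1 + (-19/5)*q2 = 0.
Solving this linear system: q1 = 214/189, q2 = -38/189.
The numerator is Q*f truncated at degree 1: P0 = a_0 = -5/2; P1 = a_1 + q1*a_0 = -6266/945.


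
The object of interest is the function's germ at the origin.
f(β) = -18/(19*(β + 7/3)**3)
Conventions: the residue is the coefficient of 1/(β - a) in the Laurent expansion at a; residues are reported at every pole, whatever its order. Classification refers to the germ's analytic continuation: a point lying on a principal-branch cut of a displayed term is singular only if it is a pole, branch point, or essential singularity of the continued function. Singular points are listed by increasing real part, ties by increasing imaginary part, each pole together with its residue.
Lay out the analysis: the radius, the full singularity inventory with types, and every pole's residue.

Radius of convergence at 0: 7/3.
At -7/3: a pole of order 3; residue 0.

Denominator factor (β + 7/3)^3: pole of order 3 at -7/3, modulus 7/3.
The radius of convergence is the smallest modulus among the singular points: 7/3.
At the order-3 pole -7/3 set g(β) = (β - (-7/3))^3*f(β) = -18/19.
Order-3 pole: residue = g''(a)/2; g''(-7/3) = 0, so the residue is 0.


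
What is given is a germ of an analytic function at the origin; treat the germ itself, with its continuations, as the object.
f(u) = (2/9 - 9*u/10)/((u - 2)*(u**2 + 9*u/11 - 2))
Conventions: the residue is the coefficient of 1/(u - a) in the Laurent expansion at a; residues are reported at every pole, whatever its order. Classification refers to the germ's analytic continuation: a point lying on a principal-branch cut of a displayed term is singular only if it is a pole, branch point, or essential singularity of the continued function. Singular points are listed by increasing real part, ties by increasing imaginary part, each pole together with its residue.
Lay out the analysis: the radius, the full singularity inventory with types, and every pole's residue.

Radius of convergence at 0: -9/22 + (1/22)*sqrt(1049).
At -9/22 - (1/22)*sqrt(1049): a pole of order 1; residue 781/3600 - (5753/3776400)*sqrt(1049).
At -9/22 + (1/22)*sqrt(1049): a pole of order 1; residue 781/3600 + (5753/3776400)*sqrt(1049).
At 2: a pole of order 1; residue -781/1800.


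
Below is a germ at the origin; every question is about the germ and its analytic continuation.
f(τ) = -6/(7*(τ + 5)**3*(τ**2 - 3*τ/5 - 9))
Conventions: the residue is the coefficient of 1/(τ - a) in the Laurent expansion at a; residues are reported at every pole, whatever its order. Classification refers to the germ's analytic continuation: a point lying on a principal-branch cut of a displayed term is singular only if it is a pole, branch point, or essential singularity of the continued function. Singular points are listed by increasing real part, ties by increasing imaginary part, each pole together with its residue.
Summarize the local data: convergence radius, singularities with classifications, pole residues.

Radius of convergence at 0: -3/10 + (3/10)*sqrt(101).
At -5: a pole of order 3; residue -14004/1200325.
At 3/10 - (3/10)*sqrt(101): a pole of order 1; residue 7002/1200325 + (73352/121232825)*sqrt(101).
At 3/10 + (3/10)*sqrt(101): a pole of order 1; residue 7002/1200325 - (73352/121232825)*sqrt(101).


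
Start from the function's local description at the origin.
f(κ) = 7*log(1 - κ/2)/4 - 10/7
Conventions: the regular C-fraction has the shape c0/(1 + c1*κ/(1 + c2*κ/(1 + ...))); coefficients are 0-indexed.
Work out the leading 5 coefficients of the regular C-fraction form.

The regular C-fraction coefficients are [-10/7, -49/80, 29/80, 5/87, -107/348].

Taylor coefficients (expand at 0): a_0 = -10/7, a_1 = -7/8, a_2 = -7/32, a_3 = -7/96, a_4 = -7/256.
c0 = a_0 = -10/7. Peel one level at a time: if S = 1 + c*κ/S' with S'(0) = 1, then c is the κ-coefficient of S and S' = c*κ/(S - 1).
S_1 = c0/f = 1 + (-49/80)*κ + (1421/6400)*κ^2 + ...; c1 = -49/80.
S_2 = c1*κ/(S_1 - 1) = 1 + (29/80)*κ + (-1/48)*κ^2 + ...; c2 = 29/80.
S_3 = c2*κ/(S_2 - 1) = 1 + (5/87)*κ + (535/30276)*κ^2 + ...; c3 = 5/87.
S_4 = c3*κ/(S_3 - 1) = 1 + (-107/348)*κ + ...; c4 = -107/348.


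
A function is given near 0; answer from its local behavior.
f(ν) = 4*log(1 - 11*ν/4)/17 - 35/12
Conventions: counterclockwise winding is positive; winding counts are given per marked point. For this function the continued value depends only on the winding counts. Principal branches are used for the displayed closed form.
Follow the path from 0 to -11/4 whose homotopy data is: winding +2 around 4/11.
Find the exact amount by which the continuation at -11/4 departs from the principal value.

Continued minus principal equals (16/17)*pi*i.

The rational part is single-valued and drops out of the difference; each branch term changes only by its own monodromy.
(4/17)*log(1 - ν/(4/11)): each positive loop around 4/11 adds 2*pi*i to the log, so winding +2 contributes (4/17)*(2)*2*pi*i = (16/17)*pi*i.
Summing the contributions at ν = -11/4 gives (16/17)*pi*i.


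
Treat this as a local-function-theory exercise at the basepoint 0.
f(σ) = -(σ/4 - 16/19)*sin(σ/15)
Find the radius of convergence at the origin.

The radius of convergence is infinite.

The factor -sin(σ/15) is entire and contributes no finite singular point.
The polynomial part has no poles.
No finite singular points: the Taylor series at 0 converges everywhere.


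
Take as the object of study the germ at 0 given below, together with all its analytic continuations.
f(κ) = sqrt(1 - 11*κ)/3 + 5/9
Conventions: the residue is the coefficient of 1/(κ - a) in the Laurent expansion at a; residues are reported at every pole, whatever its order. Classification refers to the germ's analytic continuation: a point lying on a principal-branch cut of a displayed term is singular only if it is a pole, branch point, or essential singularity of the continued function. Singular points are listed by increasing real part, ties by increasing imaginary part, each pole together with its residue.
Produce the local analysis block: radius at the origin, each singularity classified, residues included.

Branch term (1/3)*sqrt(1 - κ/(1/11)): its argument vanishes at κ = 1/11, a square-root branch point, modulus 1/11.
The radius of convergence is the smallest modulus among the singular points: 1/11.

Radius of convergence at 0: 1/11.
At 1/11: an algebraic (square-root) branch point.


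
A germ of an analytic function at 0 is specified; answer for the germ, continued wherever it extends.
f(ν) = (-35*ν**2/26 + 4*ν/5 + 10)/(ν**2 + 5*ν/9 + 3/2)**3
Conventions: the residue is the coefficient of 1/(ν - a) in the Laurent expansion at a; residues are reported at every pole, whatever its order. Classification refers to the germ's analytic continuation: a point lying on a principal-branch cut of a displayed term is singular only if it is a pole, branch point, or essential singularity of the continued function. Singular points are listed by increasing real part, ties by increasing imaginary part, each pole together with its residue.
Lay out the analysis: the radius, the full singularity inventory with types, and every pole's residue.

Radius of convergence at 0: (1/2)*sqrt(6).
At (-5/18) - ((1/18)*sqrt(461))*i: a pole of order 3; residue ((41615694/1273638353)*sqrt(461))*i.
At (-5/18) + ((1/18)*sqrt(461))*i: a pole of order 3; residue -((41615694/1273638353)*sqrt(461))*i.


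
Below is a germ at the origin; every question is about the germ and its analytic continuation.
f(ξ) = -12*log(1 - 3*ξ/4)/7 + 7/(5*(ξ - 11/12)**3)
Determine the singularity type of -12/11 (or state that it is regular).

Denominator factors: ξ - 11/12 = -265/132 at ξ = -12/11 — none vanishes.
Branch term log(1 - ξ/(4/3)): argument at -12/11 is 20/11, nonzero, so -12/11 is not its branch point (a point on a principal cut is still regular for the continued germ).
So the germ continues analytically to -12/11.

The point is a regular point.


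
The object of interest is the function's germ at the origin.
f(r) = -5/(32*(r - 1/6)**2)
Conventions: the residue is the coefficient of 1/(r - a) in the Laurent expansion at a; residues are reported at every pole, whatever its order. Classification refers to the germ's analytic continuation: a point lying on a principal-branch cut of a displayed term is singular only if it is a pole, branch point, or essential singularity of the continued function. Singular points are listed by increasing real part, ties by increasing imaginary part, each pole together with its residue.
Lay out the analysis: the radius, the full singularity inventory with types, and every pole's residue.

Radius of convergence at 0: 1/6.
At 1/6: a pole of order 2; residue 0.

Denominator factor (r - 1/6)^2: pole of order 2 at 1/6, modulus 1/6.
The radius of convergence is the smallest modulus among the singular points: 1/6.
At the order-2 pole 1/6 set g(r) = (r - (1/6))^2*f(r) = -5/32.
Order-2 pole: residue = g'(a); g'(1/6) = 0, so the residue is 0.


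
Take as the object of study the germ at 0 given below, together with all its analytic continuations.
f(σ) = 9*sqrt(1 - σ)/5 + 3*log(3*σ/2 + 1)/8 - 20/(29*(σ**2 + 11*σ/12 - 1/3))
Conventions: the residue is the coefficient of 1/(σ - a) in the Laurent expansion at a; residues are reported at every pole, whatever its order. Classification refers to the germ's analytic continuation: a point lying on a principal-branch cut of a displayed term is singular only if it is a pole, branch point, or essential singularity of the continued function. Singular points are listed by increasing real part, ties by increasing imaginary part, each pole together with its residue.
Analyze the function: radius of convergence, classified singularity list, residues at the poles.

Denominator factor (σ**2 + 11*σ/12 - 1/3): discriminant 313/144, real irrational roots -11/24 + (1/24)*sqrt(313) and -11/24 - (1/24)*sqrt(313); poles of order 1, moduli -11/24 + (1/24)*sqrt(313) and 11/24 + (1/24)*sqrt(313).
Branch term (3/8)*log(1 - σ/(-2/3)): its argument vanishes at σ = -2/3, a logarithmic branch point, modulus 2/3.
Branch term (9/5)*sqrt(1 - σ/(1)): its argument vanishes at σ = 1, a square-root branch point, modulus 1.
The radius of convergence is the smallest modulus among the singular points: -11/24 + (1/24)*sqrt(313).
The branch terms are analytic at -11/24 - (1/24)*sqrt(313) and contribute nothing to the residue; only the rational part matters.
The factor σ**2 + 11*σ/12 - 1/3 splits as (σ - a)(σ - a') with a = -11/24 - (1/24)*sqrt(313), a' = -11/24 + (1/24)*sqrt(313). At the order-1 pole a set g(σ) = (σ - a)*(rational part) = [-20/29] / (σ - a').
Simple pole: residue = g(a) at a = -11/24 - (1/24)*sqrt(313), which is (240/9077)*sqrt(313).
The branch terms are analytic at -11/24 + (1/24)*sqrt(313) and contribute nothing to the residue; only the rational part matters.
The factor σ**2 + 11*σ/12 - 1/3 splits as (σ - a)(σ - a') with a = -11/24 + (1/24)*sqrt(313), a' = -11/24 - (1/24)*sqrt(313). At the order-1 pole a set g(σ) = (σ - a)*(rational part) = [-20/29] / (σ - a').
Simple pole: residue = g(a) at a = -11/24 + (1/24)*sqrt(313), which is -(240/9077)*sqrt(313).
List the singular points by increasing real part (a conjugate pair: the negative imaginary part first).

Radius of convergence at 0: -11/24 + (1/24)*sqrt(313).
At -11/24 - (1/24)*sqrt(313): a pole of order 1; residue (240/9077)*sqrt(313).
At -2/3: a logarithmic branch point.
At -11/24 + (1/24)*sqrt(313): a pole of order 1; residue -(240/9077)*sqrt(313).
At 1: an algebraic (square-root) branch point.


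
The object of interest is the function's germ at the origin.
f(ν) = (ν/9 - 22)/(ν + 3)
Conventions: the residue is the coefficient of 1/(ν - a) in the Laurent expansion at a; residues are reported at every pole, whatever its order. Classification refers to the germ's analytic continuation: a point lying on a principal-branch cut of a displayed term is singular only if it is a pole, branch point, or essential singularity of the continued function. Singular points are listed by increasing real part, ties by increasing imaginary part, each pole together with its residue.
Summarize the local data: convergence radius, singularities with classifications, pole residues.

Radius of convergence at 0: 3.
At -3: a pole of order 1; residue -67/3.

Denominator factor (ν + 3): pole of order 1 at -3, modulus 3.
The radius of convergence is the smallest modulus among the singular points: 3.
At the order-1 pole -3 set g(ν) = (ν - (-3))*f(ν) = ν/9 - 22.
Simple pole: residue = g(a) at a = -3, which is -67/3.


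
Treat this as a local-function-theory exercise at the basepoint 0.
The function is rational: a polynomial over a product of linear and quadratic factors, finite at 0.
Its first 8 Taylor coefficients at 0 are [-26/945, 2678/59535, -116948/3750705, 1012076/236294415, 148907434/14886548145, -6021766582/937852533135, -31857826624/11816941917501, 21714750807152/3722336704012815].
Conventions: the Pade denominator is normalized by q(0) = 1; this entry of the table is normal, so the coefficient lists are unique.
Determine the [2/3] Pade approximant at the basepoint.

The Pade approximant has numerator coefficients [-26/945, 1194544/104234445, -2139176/938110005]; denominator coefficients [1, 2822177/2316321, 6542897/6948963, 19655281/62540667].

Taylor coefficients needed (read off): a_0 = -26/945, a_1 = 2678/59535, a_2 = -116948/3750705, a_3 = 1012076/236294415, a_4 = 148907434/14886548145, a_5 = -6021766582/937852533135.
Write the denominator as Q(δ) = 1 + q1*δ + q2*δ^2 + q3*δ^3. Requiring Q*f - P = O(δ^6) with deg P <= 2 kills the coefficients of δ^3..δ^5 in Q*f:
  δ^3: a_3 + q1*a_2 + q2*a_1 + q3*a_0 = 0, i.e. 1012076/236294415 + (-116948/3750705)*q1 + (2678/59535)*q2 + (-26/945)*q3 = 0.
  δ^4: a_4 + q1*a_3 + q2*a_2 + q3*a_1 = 0, i.e. 148907434/14886548145 + (1012076/236294415)*q1 + (-116948/3750705)*q2 + (2678/59535)*q3 = 0.
  δ^5: a_5 + q1*a_4 + q2*a_3 + q3*a_2 = 0, i.e. -6021766582/937852533135 + (148907434/14886548145)*q1 + (1012076/236294415)*q2 + (-116948/3750705)*q3 = 0.
Solving this linear system: q1 = 2822177/2316321, q2 = 6542897/6948963, q3 = 19655281/62540667.
The numerator is Q*f truncated at degree 2: P0 = a_0 = -26/945; P1 = a_1 + q1*a_0 = 1194544/104234445; P2 = a_2 + q1*a_1 + q2*a_0 = -2139176/938110005.


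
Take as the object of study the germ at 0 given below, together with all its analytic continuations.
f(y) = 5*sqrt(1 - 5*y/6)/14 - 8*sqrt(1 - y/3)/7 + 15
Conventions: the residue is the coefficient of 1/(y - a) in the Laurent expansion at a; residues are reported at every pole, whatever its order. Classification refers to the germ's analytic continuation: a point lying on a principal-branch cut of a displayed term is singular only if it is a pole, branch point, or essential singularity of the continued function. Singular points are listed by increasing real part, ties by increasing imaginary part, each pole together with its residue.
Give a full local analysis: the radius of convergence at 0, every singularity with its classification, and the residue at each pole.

Radius of convergence at 0: 6/5.
At 6/5: an algebraic (square-root) branch point.
At 3: an algebraic (square-root) branch point.

Branch term (-8/7)*sqrt(1 - y/(3)): its argument vanishes at y = 3, a square-root branch point, modulus 3.
Branch term (5/14)*sqrt(1 - y/(6/5)): its argument vanishes at y = 6/5, a square-root branch point, modulus 6/5.
The radius of convergence is the smallest modulus among the singular points: 6/5.
List the singular points by increasing real part (a conjugate pair: the negative imaginary part first).


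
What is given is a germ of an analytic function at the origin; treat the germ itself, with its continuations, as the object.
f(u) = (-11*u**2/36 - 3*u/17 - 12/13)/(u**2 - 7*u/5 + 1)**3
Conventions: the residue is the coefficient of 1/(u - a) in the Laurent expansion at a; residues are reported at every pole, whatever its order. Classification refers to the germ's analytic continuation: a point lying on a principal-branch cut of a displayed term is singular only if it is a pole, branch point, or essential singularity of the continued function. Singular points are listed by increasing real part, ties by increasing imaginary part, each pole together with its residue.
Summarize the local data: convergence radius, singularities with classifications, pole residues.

Radius of convergence at 0: 1.
At (7/10) - ((1/10)*sqrt(51))*i: a pole of order 3; residue -((20690125/117263484)*sqrt(51))*i.
At (7/10) + ((1/10)*sqrt(51))*i: a pole of order 3; residue ((20690125/117263484)*sqrt(51))*i.


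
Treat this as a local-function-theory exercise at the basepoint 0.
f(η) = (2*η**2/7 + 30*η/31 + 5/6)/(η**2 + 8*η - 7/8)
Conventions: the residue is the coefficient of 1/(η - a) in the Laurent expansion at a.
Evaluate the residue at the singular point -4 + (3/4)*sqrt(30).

The residue is -143/217 + (16549/117180)*sqrt(30).

The factor η**2 + 8*η - 7/8 splits as (η - a)(η - a') with a = -4 + (3/4)*sqrt(30), a' = -4 - (3/4)*sqrt(30). At the order-1 pole a set g(η) = (η - a)*f(η) = [2*η**2/7 + 30*η/31 + 5/6] / (η - a').
Simple pole: residue = g(a) at a = -4 + (3/4)*sqrt(30), which is -143/217 + (16549/117180)*sqrt(30).


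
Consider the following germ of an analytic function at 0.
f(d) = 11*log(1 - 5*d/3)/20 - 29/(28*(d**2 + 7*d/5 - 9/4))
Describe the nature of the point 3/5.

The point is a logarithmic branch point.

The term (11/20)*log(1 - d/(3/5)) has argument 1 - 3/5/(3/5) = 0 at 3/5: a logarithmic (infinitely-sheeted) branch point; the remaining terms are analytic or single-valued there.


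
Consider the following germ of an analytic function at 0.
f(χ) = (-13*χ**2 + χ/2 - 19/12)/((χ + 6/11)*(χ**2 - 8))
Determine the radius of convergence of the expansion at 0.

The radius of convergence is 6/11.

Denominator factor (χ + 6/11): pole of order 1 at -6/11, modulus 6/11.
Denominator factor (χ**2 - 8): discriminant 32, real irrational roots (2)*sqrt(2) and -(2)*sqrt(2); poles of order 1, moduli (2)*sqrt(2) and (2)*sqrt(2).
The radius of convergence is the smallest modulus among the singular points: 6/11.


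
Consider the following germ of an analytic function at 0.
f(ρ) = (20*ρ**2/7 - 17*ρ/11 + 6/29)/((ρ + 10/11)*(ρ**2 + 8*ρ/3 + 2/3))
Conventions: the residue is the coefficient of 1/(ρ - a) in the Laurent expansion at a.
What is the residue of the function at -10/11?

At the order-1 pole -10/11 set g(ρ) = (ρ - (-10/11))*f(ρ) = (20*ρ**2/7 - 17*ρ/11 + 6/29)/(ρ**2 + 8*ρ/3 + 2/3).
Simple pole: residue = g(a) at a = -10/11, which is -146388/34307.

The residue is -146388/34307.


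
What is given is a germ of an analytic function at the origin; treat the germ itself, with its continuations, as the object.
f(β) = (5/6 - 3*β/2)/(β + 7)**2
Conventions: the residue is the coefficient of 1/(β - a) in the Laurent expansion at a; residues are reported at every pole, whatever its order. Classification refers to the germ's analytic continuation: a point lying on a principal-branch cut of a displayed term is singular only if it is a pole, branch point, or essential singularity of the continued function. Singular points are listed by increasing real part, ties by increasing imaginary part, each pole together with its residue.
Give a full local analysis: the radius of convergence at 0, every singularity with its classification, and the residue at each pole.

Radius of convergence at 0: 7.
At -7: a pole of order 2; residue -3/2.

Denominator factor (β + 7)^2: pole of order 2 at -7, modulus 7.
The radius of convergence is the smallest modulus among the singular points: 7.
At the order-2 pole -7 set g(β) = (β - (-7))^2*f(β) = 5/6 - 3*β/2.
Order-2 pole: residue = g'(a); g'(-7) = -3/2, so the residue is -3/2.


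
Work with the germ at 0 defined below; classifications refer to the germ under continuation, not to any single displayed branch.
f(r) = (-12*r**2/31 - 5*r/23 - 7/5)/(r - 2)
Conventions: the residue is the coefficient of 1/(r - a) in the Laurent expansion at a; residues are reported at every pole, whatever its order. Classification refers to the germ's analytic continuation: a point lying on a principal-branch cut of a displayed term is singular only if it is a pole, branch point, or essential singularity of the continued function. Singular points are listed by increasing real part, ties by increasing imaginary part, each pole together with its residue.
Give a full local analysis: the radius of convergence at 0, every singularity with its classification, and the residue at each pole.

Denominator factor (r - 2): pole of order 1 at 2, modulus 2.
The radius of convergence is the smallest modulus among the singular points: 2.
At the order-1 pole 2 set g(r) = (r - (2))*f(r) = -12*r**2/31 - 5*r/23 - 7/5.
Simple pole: residue = g(a) at a = 2, which is -12061/3565.

Radius of convergence at 0: 2.
At 2: a pole of order 1; residue -12061/3565.


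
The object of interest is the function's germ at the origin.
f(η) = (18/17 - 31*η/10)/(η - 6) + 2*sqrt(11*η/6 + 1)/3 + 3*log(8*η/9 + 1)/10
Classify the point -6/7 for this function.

Denominator factors: η - 6 = -48/7 at η = -6/7 — none vanishes.
Branch term sqrt(1 - η/(-6/11)): argument at -6/7 is -4/7, nonzero, so -6/7 is not its branch point (a point on a principal cut is still regular for the continued germ).
Branch term log(1 - η/(-9/8)): argument at -6/7 is 5/21, nonzero, so -6/7 is not its branch point (a point on a principal cut is still regular for the continued germ).
So the germ continues analytically to -6/7.

The point is a regular point.


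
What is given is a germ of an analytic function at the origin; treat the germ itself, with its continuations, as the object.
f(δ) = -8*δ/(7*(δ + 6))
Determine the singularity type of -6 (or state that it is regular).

The point is a pole of order 1.

The denominator factor δ + 6 vanishes at -6 and appears to the power 1; the numerator there equals 48/7, nonzero, and no other factor vanishes.
Hence a pole whose order is the multiplicity, 1.


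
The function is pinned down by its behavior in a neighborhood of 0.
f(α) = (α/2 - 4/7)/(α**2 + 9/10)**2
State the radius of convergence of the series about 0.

The radius of convergence is (3/10)*sqrt(10).

Denominator factor (α**2 + 9/10)^2: discriminant -18/5, complex-conjugate roots ((3/10)*sqrt(10))*i and -((3/10)*sqrt(10))*i; poles of order 2, moduli (3/10)*sqrt(10) and (3/10)*sqrt(10).
The radius of convergence is the smallest modulus among the singular points: (3/10)*sqrt(10).


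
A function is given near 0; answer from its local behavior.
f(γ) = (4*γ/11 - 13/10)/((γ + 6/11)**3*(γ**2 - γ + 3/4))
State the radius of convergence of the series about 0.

Denominator factor (γ**2 - γ + 3/4): discriminant -2, complex-conjugate roots (1/2) + ((1/2)*sqrt(2))*i and (1/2) - ((1/2)*sqrt(2))*i; poles of order 1, moduli (1/2)*sqrt(3) and (1/2)*sqrt(3).
Denominator factor (γ + 6/11)^3: pole of order 3 at -6/11, modulus 6/11.
The radius of convergence is the smallest modulus among the singular points: 6/11.

The radius of convergence is 6/11.


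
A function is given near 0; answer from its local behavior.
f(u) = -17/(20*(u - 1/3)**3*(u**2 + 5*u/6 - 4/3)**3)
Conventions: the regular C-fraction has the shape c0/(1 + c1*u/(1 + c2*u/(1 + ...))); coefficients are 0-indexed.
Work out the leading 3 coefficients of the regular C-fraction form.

The regular C-fraction coefficients are [-12393/1280, -87/8, 913/232].

Taylor coefficients (expand at 0): a_0 = -12393/1280, a_1 = -1078191/10240, a_2 = -5985819/8192.
c0 = a_0 = -12393/1280. Peel one level at a time: if S = 1 + c*u/S' with S'(0) = 1, then c is the u-coefficient of S and S' = c*u/(S - 1).
S_1 = c0/f = 1 + (-87/8)*u + (2739/64)*u^2 + ...; c1 = -87/8.
S_2 = c1*u/(S_1 - 1) = 1 + (913/232)*u + ...; c2 = 913/232.


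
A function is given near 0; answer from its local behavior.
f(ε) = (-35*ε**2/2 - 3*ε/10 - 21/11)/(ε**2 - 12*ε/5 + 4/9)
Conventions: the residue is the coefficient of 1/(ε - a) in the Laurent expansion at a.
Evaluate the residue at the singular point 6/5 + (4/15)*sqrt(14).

The factor ε**2 - 12*ε/5 + 4/9 splits as (ε - a)(ε - a') with a = 6/5 + (4/15)*sqrt(14), a' = 6/5 - (4/15)*sqrt(14). At the order-1 pole a set g(ε) = (ε - a)*f(ε) = [-35*ε**2/2 - 3*ε/10 - 21/11] / (ε - a').
Simple pole: residue = g(a) at a = 6/5 + (4/15)*sqrt(14), which is -423/20 - (55553/9240)*sqrt(14).

The residue is -423/20 - (55553/9240)*sqrt(14).


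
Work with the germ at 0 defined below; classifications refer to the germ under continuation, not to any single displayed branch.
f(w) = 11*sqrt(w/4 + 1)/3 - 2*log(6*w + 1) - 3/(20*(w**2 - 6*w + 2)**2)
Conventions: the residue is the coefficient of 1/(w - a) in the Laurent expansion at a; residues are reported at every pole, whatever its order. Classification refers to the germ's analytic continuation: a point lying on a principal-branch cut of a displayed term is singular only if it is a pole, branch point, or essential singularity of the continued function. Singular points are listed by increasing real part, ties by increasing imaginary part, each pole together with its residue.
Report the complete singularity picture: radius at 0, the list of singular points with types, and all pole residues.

Denominator factor (w**2 - 6*w + 2)^2: discriminant 28, real irrational roots 3 + sqrt(7) and 3 - sqrt(7); poles of order 2, moduli 3 + sqrt(7) and 3 - sqrt(7).
Branch term (-2)*log(1 - w/(-1/6)): its argument vanishes at w = -1/6, a logarithmic branch point, modulus 1/6.
Branch term (11/3)*sqrt(1 - w/(-4)): its argument vanishes at w = -4, a square-root branch point, modulus 4.
The radius of convergence is the smallest modulus among the singular points: 1/6.
The branch terms are analytic at 3 - sqrt(7) and contribute nothing to the residue; only the rational part matters.
The factor w**2 - 6*w + 2 splits as (w - a)(w - a') with a = 3 - sqrt(7), a' = 3 + sqrt(7). At the order-2 pole a set g(w) = (w - a)^2*(rational part) = [-3/20] / (w - a')^2.
Order-2 pole: residue = g'(a); g'(3 - sqrt(7)) = -(3/3920)*sqrt(7), so the residue is -(3/3920)*sqrt(7).
The branch terms are analytic at 3 + sqrt(7) and contribute nothing to the residue; only the rational part matters.
The factor w**2 - 6*w + 2 splits as (w - a)(w - a') with a = 3 + sqrt(7), a' = 3 - sqrt(7). At the order-2 pole a set g(w) = (w - a)^2*(rational part) = [-3/20] / (w - a')^2.
Order-2 pole: residue = g'(a); g'(3 + sqrt(7)) = (3/3920)*sqrt(7), so the residue is (3/3920)*sqrt(7).
List the singular points by increasing real part (a conjugate pair: the negative imaginary part first).

Radius of convergence at 0: 1/6.
At -4: an algebraic (square-root) branch point.
At -1/6: a logarithmic branch point.
At 3 - sqrt(7): a pole of order 2; residue -(3/3920)*sqrt(7).
At 3 + sqrt(7): a pole of order 2; residue (3/3920)*sqrt(7).
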